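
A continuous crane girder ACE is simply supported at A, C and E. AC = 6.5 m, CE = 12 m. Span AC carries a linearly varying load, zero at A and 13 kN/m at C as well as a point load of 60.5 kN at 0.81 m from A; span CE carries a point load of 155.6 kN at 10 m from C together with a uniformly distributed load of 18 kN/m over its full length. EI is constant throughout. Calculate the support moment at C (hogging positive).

M_C = 329.6 kN·m

Release continuity at C by inserting a hinge; the redundant is the internal moment M_C. The primary structure is two simply-supported spans AC and CE.
End slopes at the hinge C, treating each span as simply supported:
  span AC: triangular load, peak 13: w₀L³/(45EI) = 79.34/EI
  span AC: point load 60.5 at a = 0.81: Pab(L + a)/(6LEI) = 52.26/EI
  span CE: point load 155.6 at a = 10: Pab(L + b)/(6LEI) = 605.1/EI
  span CE: UDL 18: wL³/(24EI) = 1296/EI
  relative rotation θ_0 = (131.6 + 1901)/EI = 2033/EI
A unit hogging moment at C produces rotation L₁/(3EI) + L₂/(3EI) = 6.167/EI.
Compatibility: M_C·(L₁+L₂)/(3EI) = θ_0, giving M_C = 329.6 kN·m (hogging).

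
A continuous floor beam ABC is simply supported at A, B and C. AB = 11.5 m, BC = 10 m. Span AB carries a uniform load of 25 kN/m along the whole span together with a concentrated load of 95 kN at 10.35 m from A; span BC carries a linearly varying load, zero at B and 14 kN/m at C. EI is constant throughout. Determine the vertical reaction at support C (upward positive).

Take M_B as the redundant. Released structure: two simple spans AB and BC with a hinge at B.
End slopes at the hinge B, treating each span as simply supported:
  span AB: UDL 25: wL³/(24EI) = 1584/EI
  span AB: point load 95 at a = 10.35: Pab(L + a)/(6LEI) = 358.1/EI
  span BC: triangular load, peak 14: 7w₀L³/(360EI) = 272.2/EI
  relative rotation θ_0 = (1942 + 272.2)/EI = 2215/EI
A unit hogging moment at B produces rotation L₁/(3EI) + L₂/(3EI) = 7.167/EI.
Compatibility: M_B·(L₁+L₂)/(3EI) = θ_0, giving M_B = 309 kN·m (hogging).
Span BC, ΣM about C: R_B^{BC}·10 = 233.3 + 309, so R_B^{BC} = 54.23 kN and R_C = 70 − 54.23 = 15.77 kN.

R_C = 15.77 kN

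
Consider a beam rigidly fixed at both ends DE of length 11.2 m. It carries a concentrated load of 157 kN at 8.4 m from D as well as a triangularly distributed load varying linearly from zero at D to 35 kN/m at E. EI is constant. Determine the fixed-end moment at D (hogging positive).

Release both end moments; the primary structure is a simply-supported span DE with redundants M_D and M_E.
On the primary (simply-supported) span, the end slopes from the loading are:
  at D: point load 157 at a = 8.4: Pab(L + b)/(6LEI) = 769.3/EI
  at E: point load 157 at a = 8.4: Pab(L + a)/(6LEI) = 1077/EI
  at D: triangular load, peak 35: 7w₀L³/(360EI) = 956.1/EI
  at E: triangular load, peak 35: w₀L³/(45EI) = 1093/EI
  θ_D0 = 1725/EI,  θ_E0 = 2170/EI
Flexibility coefficients: a unit moment at one end gives L/(3EI) there and L/(6EI) at the far end, so f₁₁ = f₂₂ = 3.733/EI and f₁₂ = f₂₁ = 1.867/EI.
Compatibility — zero rotation at each built-in end:
  3.733 M_D + 1.867 M_E = 1725
  1.867 M_D + 3.733 M_E = 2170
Solving the pair gives M_D = 228.8 kN·m and M_E = 466.8 kN·m (hogging).

M_D = 228.8 kN·m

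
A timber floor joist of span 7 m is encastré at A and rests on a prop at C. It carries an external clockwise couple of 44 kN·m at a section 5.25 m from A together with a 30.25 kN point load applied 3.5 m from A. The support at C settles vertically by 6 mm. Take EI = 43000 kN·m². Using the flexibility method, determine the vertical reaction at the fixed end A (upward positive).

R_A = 14.21 kN

Choose R_C as the redundant. The primary structure is the cantilever fixed at A.
Free-end deflection of the primary structure under the applied loading (downward +):
  clockwise couple 44 at a = 5.25: M₀a(2L − a)/(2EI) = 1011/EI
  point load 30.25 at a = 3.5: Pa²(3L − a)/(6EI) = 1081/EI
  δ_0 = 2091/EI
Tip deflection under a unit load at C: L³/(3EI) = 114.3/EI.
With EI = 43000 kN·m²: δ_0 = 0.048638 m and δ_{CC} = 0.002659 m/kN.
Compatibility — the beam at C must follow the support down by 0.006 m: δ_0 − R_C·δ_{CC} = 0.006, so R_C = (0.048638 − 0.006)/0.002659 = 16.04 kN.
Vertical equilibrium: R_A = ΣP − R_C = 30.25 − 16.04 = 14.21 kN.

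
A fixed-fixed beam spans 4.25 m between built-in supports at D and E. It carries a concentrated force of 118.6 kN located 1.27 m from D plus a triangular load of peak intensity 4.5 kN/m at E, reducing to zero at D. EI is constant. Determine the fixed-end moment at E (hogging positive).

Release both end moments; the primary structure is a simply-supported span DE with redundants M_D and M_E.
End rotations of the released simple span under the applied load (×1/EI):
  at D: point load 118.6 at a = 1.27: Pab(L + b)/(6LEI) = 127.3/EI
  at E: point load 118.6 at a = 1.27: Pab(L + a)/(6LEI) = 97.16/EI
  at D: triangular load, peak 4.5: 7w₀L³/(360EI) = 6.717/EI
  at E: triangular load, peak 4.5: w₀L³/(45EI) = 7.677/EI
  θ_D0 = 134/EI,  θ_E0 = 104.8/EI
Flexibility coefficients: a unit moment at one end gives L/(3EI) there and L/(6EI) at the far end, so f₁₁ = f₂₂ = 1.417/EI and f₁₂ = f₂₁ = 0.7083/EI.
Compatibility — zero rotation at each built-in end:
  1.417 M_D + 0.7083 M_E = 134
  0.7083 M_D + 1.417 M_E = 104.8
Solving the pair gives M_D = 76.76 kN·m and M_E = 35.62 kN·m (hogging).

M_E = 35.62 kN·m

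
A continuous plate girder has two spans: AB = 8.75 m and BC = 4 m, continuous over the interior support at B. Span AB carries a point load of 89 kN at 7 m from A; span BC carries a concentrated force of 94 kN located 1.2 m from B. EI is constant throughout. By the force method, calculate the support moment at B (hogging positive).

M_B = 98.01 kN·m

Take M_B as the redundant. Released structure: two simple spans AB and BC with a hinge at B.
Rotations at B on the released spans (each span's end-slope, ×1/EI):
  span AB: point load 89 at a = 7: Pab(L + a)/(6LEI) = 327.1/EI
  span BC: point load 94 at a = 1.2: Pab(L + b)/(6LEI) = 89.49/EI
  relative rotation θ_0 = (327.1 + 89.49)/EI = 416.6/EI
A unit hogging moment at B produces rotation L₁/(3EI) + L₂/(3EI) = 4.25/EI.
Slope continuity at B: θ_0 = M_B·4.25/EI, so M_B = 416.6/4.25 = 98.01 kN·m (hogging).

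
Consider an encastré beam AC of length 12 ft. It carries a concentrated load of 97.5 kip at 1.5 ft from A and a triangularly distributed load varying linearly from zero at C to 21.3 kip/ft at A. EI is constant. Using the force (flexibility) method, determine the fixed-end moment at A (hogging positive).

M_A = 265.3 kip·ft

Release both end moments; the primary structure is a simply-supported span AC with redundants M_A and M_C.
Simple-span end rotations at A and C under the given loads:
  at A: point load 97.5 at a = 1.5: Pab(L + b)/(6LEI) = 479.9/EI
  at C: point load 97.5 at a = 1.5: Pab(L + a)/(6LEI) = 287.9/EI
  at A: triangular load, peak 21.3: w₀L³/(45EI) = 817.9/EI
  at C: triangular load, peak 21.3: 7w₀L³/(360EI) = 715.7/EI
  θ_A0 = 1298/EI,  θ_C0 = 1004/EI
Flexibility coefficients: a unit moment at one end gives L/(3EI) there and L/(6EI) at the far end, so f₁₁ = f₂₂ = 4/EI and f₁₂ = f₂₁ = 2/EI.
Compatibility — zero rotation at each built-in end:
  4 M_A + 2 M_C = 1298
  2 M_A + 4 M_C = 1004
Solving the pair gives M_A = 265.3 kip·ft and M_C = 118.2 kip·ft (hogging).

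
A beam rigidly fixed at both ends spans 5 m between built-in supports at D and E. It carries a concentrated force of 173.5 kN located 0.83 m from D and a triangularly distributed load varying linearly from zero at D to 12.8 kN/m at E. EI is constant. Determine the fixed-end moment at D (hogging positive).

Release both end moments; the primary structure is a simply-supported span DE with redundants M_D and M_E.
On the primary (simply-supported) span, the end slopes from the loading are:
  at D: point load 173.5 at a = 0.83: Pab(L + b)/(6LEI) = 183.6/EI
  at E: point load 173.5 at a = 0.83: Pab(L + a)/(6LEI) = 116.7/EI
  at D: triangular load, peak 12.8: 7w₀L³/(360EI) = 31.11/EI
  at E: triangular load, peak 12.8: w₀L³/(45EI) = 35.56/EI
  θ_D0 = 214.7/EI,  θ_E0 = 152.3/EI
Flexibility coefficients: a unit moment at one end gives L/(3EI) there and L/(6EI) at the far end, so f₁₁ = f₂₂ = 1.667/EI and f₁₂ = f₂₁ = 0.8333/EI.
Compatibility — zero rotation at each built-in end:
  1.667 M_D + 0.8333 M_E = 214.7
  0.8333 M_D + 1.667 M_E = 152.3
Solving the pair gives M_D = 110.8 kN·m and M_E = 35.94 kN·m (hogging).

M_D = 110.8 kN·m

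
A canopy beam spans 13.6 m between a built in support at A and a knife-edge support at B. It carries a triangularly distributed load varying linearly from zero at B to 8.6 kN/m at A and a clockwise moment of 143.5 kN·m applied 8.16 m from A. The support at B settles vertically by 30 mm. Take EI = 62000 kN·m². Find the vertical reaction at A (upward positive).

R_A = 35.71 kN

Release the roller at B. Primary structure: cantilever fixed at A.
Primary-structure tip deflection at B by superposition:
  triangular load, peak 8.6 at the fixed end: w₀L⁴/(30EI) = 9807/EI
  clockwise couple 143.5 at a = 8.16: M₀a(2L − a)/(2EI) = 11148/EI
  δ_0 = 20954/EI
Tip deflection under a unit load at B: L³/(3EI) = 838.5/EI.
With EI = 62000 kN·m²: δ_0 = 0.33798 m and δ_{BB} = 0.013524 m/kN.
Compatibility — the beam at B must follow the support down by 0.03 m: δ_0 − R_B·δ_{BB} = 0.03, so R_B = (0.33798 − 0.03)/0.013524 = 22.77 kN.
Vertical equilibrium: R_A = ΣP − R_B = 58.48 − 22.77 = 35.71 kN.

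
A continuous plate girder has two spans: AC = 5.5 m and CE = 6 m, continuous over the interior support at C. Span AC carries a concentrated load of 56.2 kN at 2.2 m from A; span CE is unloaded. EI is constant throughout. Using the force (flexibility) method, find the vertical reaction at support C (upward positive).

Insert a hinge at C; M_C is the redundant, and each span becomes simply supported.
Rotations at C on the released spans (each span's end-slope, ×1/EI):
  span AC: point load 56.2 at a = 2.2: Pab(L + a)/(6LEI) = 95.2/EI
  relative rotation θ_0 = (95.2 + 0)/EI = 95.2/EI
A unit hogging moment at C produces rotation L₁/(3EI) + L₂/(3EI) = 3.833/EI.
Compatibility: M_C·(L₁+L₂)/(3EI) = θ_0, giving M_C = 24.84 kN·m (hogging).
Span AC, ΣM about A with M_C applied at C: R_C^{AC}·5.5 = 123.6 + 24.84, so R_C^{AC} = 27 kN and R_A = 56.2 − 27 = 29.2 kN.
Span CE, ΣM about E: R_C^{CE}·6 = 0 + 24.84, so R_C^{CE} = 4.139 kN and R_E = 0 − 4.139 = -4.139 kN.
R_C = 27 + 4.139 = 31.13 kN.

R_C = 31.13 kN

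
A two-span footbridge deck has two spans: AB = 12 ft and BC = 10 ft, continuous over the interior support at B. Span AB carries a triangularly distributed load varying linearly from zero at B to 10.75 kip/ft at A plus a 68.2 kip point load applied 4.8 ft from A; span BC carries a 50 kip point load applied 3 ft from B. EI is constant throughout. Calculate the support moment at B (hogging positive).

M_B = 164.8 kip·ft

Release continuity at B by inserting a hinge; the redundant is the internal moment M_B. The primary structure is two simply-supported spans AB and BC.
Discontinuity in slope at B on the released structure — sum the simple-span end rotations:
  span AB: triangular load, peak 10.75: 7w₀L³/(360EI) = 361.2/EI
  span AB: point load 68.2 at a = 4.8: Pab(L + a)/(6LEI) = 550/EI
  span BC: point load 50 at a = 3: Pab(L + b)/(6LEI) = 297.5/EI
  relative rotation θ_0 = (911.2 + 297.5)/EI = 1209/EI
A unit hogging moment at B produces rotation L₁/(3EI) + L₂/(3EI) = 7.333/EI.
Compatibility: M_B·(L₁+L₂)/(3EI) = θ_0, giving M_B = 164.8 kip·ft (hogging).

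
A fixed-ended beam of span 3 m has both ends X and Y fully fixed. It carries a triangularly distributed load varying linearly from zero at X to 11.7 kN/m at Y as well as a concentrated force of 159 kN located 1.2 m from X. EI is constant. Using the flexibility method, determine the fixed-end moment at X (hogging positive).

Release both end moments; the primary structure is a simply-supported span XY with redundants M_X and M_Y.
End rotations of the released simple span under the applied load (×1/EI):
  at X: triangular load, peak 11.7: 7w₀L³/(360EI) = 6.143/EI
  at Y: triangular load, peak 11.7: w₀L³/(45EI) = 7.02/EI
  at X: point load 159 at a = 1.2: Pab(L + b)/(6LEI) = 91.58/EI
  at Y: point load 159 at a = 1.2: Pab(L + a)/(6LEI) = 80.14/EI
  θ_X0 = 97.73/EI,  θ_Y0 = 87.16/EI
Flexibility coefficients: a unit moment at one end gives L/(3EI) there and L/(6EI) at the far end, so f₁₁ = f₂₂ = 1/EI and f₁₂ = f₂₁ = 0.5/EI.
Compatibility — zero rotation at each built-in end:
  1 M_X + 0.5 M_Y = 97.73
  0.5 M_X + 1 M_Y = 87.16
Solving the pair gives M_X = 72.2 kN·m and M_Y = 51.06 kN·m (hogging).

M_X = 72.2 kN·m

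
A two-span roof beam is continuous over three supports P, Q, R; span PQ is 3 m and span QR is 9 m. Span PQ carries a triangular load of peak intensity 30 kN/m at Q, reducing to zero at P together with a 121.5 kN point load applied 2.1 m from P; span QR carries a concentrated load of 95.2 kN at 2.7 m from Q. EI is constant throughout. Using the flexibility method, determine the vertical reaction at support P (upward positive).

R_P = 6.293 kN

Insert a hinge at Q; M_Q is the redundant, and each span becomes simply supported.
End slopes at the hinge Q, treating each span as simply supported:
  span PQ: triangular load, peak 30: w₀L³/(45EI) = 18/EI
  span PQ: point load 121.5 at a = 2.1: Pab(L + a)/(6LEI) = 65.06/EI
  span QR: point load 95.2 at a = 2.7: Pab(L + b)/(6LEI) = 458.8/EI
  relative rotation θ_0 = (83.06 + 458.8)/EI = 541.9/EI
A unit hogging moment at Q produces rotation L₁/(3EI) + L₂/(3EI) = 4/EI.
Slope continuity at Q: θ_0 = M_Q·4/EI, so M_Q = 541.9/4 = 135.5 kN·m (hogging).
Span PQ, ΣM about P with M_Q applied at Q: R_Q^{PQ}·3 = 345.1 + 135.5, so R_Q^{PQ} = 160.2 kN and R_P = 166.5 − 160.2 = 6.293 kN.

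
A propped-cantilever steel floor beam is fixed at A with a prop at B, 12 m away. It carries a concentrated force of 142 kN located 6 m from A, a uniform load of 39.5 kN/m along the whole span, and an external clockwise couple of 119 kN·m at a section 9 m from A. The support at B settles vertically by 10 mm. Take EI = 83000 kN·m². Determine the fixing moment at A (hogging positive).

Choose R_B as the redundant. The primary structure is the cantilever fixed at A.
Downward deflection at the released point B due to the loads:
  point load 142 at a = 6: Pa²(3L − a)/(6EI) = 25560/EI
  UDL 39.5: wL⁴/(8EI) = 102384/EI
  clockwise couple 119 at a = 9: M₀a(2L − a)/(2EI) = 8032/EI
  δ_0 = 135976/EI
Flexibility coefficient — unit upward force at B: δ_{BB} = L³/(3EI) = 576/EI.
With EI = 83000 kN·m²: δ_0 = 1.6383 m and δ_{BB} = 0.00694 m/kN.
Compatibility — the beam at B must follow the support down by 0.01 m: δ_0 − R_B·δ_{BB} = 0.01, so R_B = (1.6383 − 0.01)/0.00694 = 234.6 kN.
Moment equilibrium about A: M_A = Σ(load moments about A) − R_B·L = 3815 − 234.6×12 = 999.4 kN·m.

M_A = 999.4 kN·m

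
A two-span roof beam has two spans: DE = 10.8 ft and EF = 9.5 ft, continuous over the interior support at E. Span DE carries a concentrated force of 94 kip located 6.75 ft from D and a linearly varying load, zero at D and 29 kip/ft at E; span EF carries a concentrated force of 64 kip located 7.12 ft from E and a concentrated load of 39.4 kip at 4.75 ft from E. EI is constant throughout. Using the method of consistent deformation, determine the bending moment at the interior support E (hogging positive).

Release continuity at E by inserting a hinge; the redundant is the internal moment M_E. The primary structure is two simply-supported spans DE and EF.
Discontinuity in slope at E on the released structure — sum the simple-span end rotations:
  span DE: point load 94 at a = 6.75: Pab(L + a)/(6LEI) = 696/EI
  span DE: triangular load, peak 29: w₀L³/(45EI) = 811.8/EI
  span EF: point load 64 at a = 7.12: Pab(L + b)/(6LEI) = 226/EI
  span EF: point load 39.4 at a = 4.75: Pab(L + b)/(6LEI) = 222.2/EI
  relative rotation θ_0 = (1508 + 448.3)/EI = 1956/EI
A unit hogging moment at E produces rotation L₁/(3EI) + L₂/(3EI) = 6.767/EI.
Compatibility: M_E·(L₁+L₂)/(3EI) = θ_0, giving M_E = 289.1 kip·ft (hogging).

M_E = 289.1 kip·ft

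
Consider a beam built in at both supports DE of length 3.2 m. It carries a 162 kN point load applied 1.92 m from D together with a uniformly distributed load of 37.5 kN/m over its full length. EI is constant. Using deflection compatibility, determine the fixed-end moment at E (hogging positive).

Take the two fixed-end moments M_D, M_E as redundants; the released structure is the simple span DE.
On the primary (simply-supported) span, the end slopes from the loading are:
  at D: point load 162 at a = 1.92: Pab(L + b)/(6LEI) = 92.9/EI
  at E: point load 162 at a = 1.92: Pab(L + a)/(6LEI) = 106.2/EI
  at D: UDL 37.5: wL³/(24EI) = 51.2/EI
  at E: UDL 37.5: wL³/(24EI) = 51.2/EI
  θ_D0 = 144.1/EI,  θ_E0 = 157.4/EI
Flexibility coefficients: a unit moment at one end gives L/(3EI) there and L/(6EI) at the far end, so f₁₁ = f₂₂ = 1.067/EI and f₁₂ = f₂₁ = 0.5333/EI.
Compatibility — zero rotation at each built-in end:
  1.067 M_D + 0.5333 M_E = 144.1
  0.5333 M_D + 1.067 M_E = 157.4
Solving the pair gives M_D = 81.77 kN·m and M_E = 106.6 kN·m (hogging).

M_E = 106.6 kN·m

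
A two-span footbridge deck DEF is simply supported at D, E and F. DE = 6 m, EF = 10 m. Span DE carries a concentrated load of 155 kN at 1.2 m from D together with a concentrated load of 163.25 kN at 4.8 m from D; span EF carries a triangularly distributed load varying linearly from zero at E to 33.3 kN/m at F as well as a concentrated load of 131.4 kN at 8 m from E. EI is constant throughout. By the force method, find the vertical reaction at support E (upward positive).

R_E = 319.8 kN

Take M_E as the redundant. Released structure: two simple spans DE and EF with a hinge at E.
End slopes at the hinge E, treating each span as simply supported:
  span DE: point load 155 at a = 1.2: Pab(L + a)/(6LEI) = 178.6/EI
  span DE: point load 163.25 at a = 4.8: Pab(L + a)/(6LEI) = 282.1/EI
  span EF: triangular load, peak 33.3: 7w₀L³/(360EI) = 647.5/EI
  span EF: point load 131.4 at a = 8: Pab(L + b)/(6LEI) = 420.5/EI
  relative rotation θ_0 = (460.7 + 1068)/EI = 1529/EI
A unit hogging moment at E produces rotation L₁/(3EI) + L₂/(3EI) = 5.333/EI.
Slope continuity at E: θ_0 = M_E·5.333/EI, so M_E = 1529/5.333 = 286.6 kN·m (hogging).
Span DE, ΣM about D with M_E applied at E: R_E^{DE}·6 = 969.6 + 286.6, so R_E^{DE} = 209.4 kN and R_D = 318.2 − 209.4 = 108.9 kN.
Span EF, ΣM about F: R_E^{EF}·10 = 817.8 + 286.6, so R_E^{EF} = 110.4 kN and R_F = 297.9 − 110.4 = 187.5 kN.
R_E = 209.4 + 110.4 = 319.8 kN.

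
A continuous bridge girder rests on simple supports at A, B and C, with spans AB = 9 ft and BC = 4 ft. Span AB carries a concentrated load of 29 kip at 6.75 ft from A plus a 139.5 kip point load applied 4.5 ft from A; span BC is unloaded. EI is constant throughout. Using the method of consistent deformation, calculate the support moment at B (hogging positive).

M_B = 192.6 kip·ft

Insert a hinge at B; M_B is the redundant, and each span becomes simply supported.
End slopes at the hinge B, treating each span as simply supported:
  span AB: point load 29 at a = 6.75: Pab(L + a)/(6LEI) = 128.5/EI
  span AB: point load 139.5 at a = 4.5: Pab(L + a)/(6LEI) = 706.2/EI
  relative rotation θ_0 = (834.7 + 0)/EI = 834.7/EI
A unit hogging moment at B produces rotation L₁/(3EI) + L₂/(3EI) = 4.333/EI.
Slope continuity at B: θ_0 = M_B·4.333/EI, so M_B = 834.7/4.333 = 192.6 kip·ft (hogging).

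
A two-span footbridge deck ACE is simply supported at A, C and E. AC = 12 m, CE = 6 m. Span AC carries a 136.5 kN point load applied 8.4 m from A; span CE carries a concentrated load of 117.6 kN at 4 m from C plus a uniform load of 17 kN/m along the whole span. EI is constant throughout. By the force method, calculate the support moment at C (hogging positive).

M_C = 255.3 kN·m

Release continuity at C by inserting a hinge; the redundant is the internal moment M_C. The primary structure is two simply-supported spans AC and CE.
End slopes at the hinge C, treating each span as simply supported:
  span AC: point load 136.5 at a = 8.4: Pab(L + a)/(6LEI) = 1170/EI
  span CE: point load 117.6 at a = 4: Pab(L + b)/(6LEI) = 209.1/EI
  span CE: UDL 17: wL³/(24EI) = 153/EI
  relative rotation θ_0 = (1170 + 362.1)/EI = 1532/EI
A unit hogging moment at C produces rotation L₁/(3EI) + L₂/(3EI) = 6/EI.
Slope continuity at C: θ_0 = M_C·6/EI, so M_C = 1532/6 = 255.3 kN·m (hogging).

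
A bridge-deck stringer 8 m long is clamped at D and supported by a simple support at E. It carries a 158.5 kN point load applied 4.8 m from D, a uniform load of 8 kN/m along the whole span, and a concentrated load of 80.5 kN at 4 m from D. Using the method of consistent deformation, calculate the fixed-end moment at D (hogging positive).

M_D = 397.8 kN·m

Choose R_E as the redundant. The primary structure is the cantilever fixed at D.
Downward deflection at the released point E due to the loads:
  point load 158.5 at a = 4.8: Pa²(3L − a)/(6EI) = 11686/EI
  UDL 8: wL⁴/(8EI) = 4096/EI
  point load 80.5 at a = 4: Pa²(3L − a)/(6EI) = 4293/EI
  δ_0 = 20075/EI
Tip deflection under a unit load at E: L³/(3EI) = 170.7/EI.
Compatibility at E: δ_0 − R_E·δ_{EE} = 0, so R_E = 20075/170.7 = 117.6 kN.
Moment equilibrium about D: M_D = Σ(load moments about D) − R_E·L = 1339 − 117.6×8 = 397.8 kN·m.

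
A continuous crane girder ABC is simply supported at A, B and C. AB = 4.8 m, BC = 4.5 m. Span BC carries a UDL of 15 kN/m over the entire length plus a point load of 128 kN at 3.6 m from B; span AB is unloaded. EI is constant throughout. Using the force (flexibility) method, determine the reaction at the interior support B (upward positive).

R_B = 78.78 kN

Insert a hinge at B; M_B is the redundant, and each span becomes simply supported.
End slopes at the hinge B, treating each span as simply supported:
  span BC: UDL 15: wL³/(24EI) = 56.95/EI
  span BC: point load 128 at a = 3.6: Pab(L + b)/(6LEI) = 82.94/EI
  relative rotation θ_0 = (0 + 139.9)/EI = 139.9/EI
A unit hogging moment at B produces rotation L₁/(3EI) + L₂/(3EI) = 3.1/EI.
Compatibility: M_B·(L₁+L₂)/(3EI) = θ_0, giving M_B = 45.13 kN·m (hogging).
Span AB, ΣM about A with M_B applied at B: R_B^{AB}·4.8 = 0 + 45.13, so R_B^{AB} = 9.402 kN and R_A = 0 − 9.402 = -9.402 kN.
Span BC, ΣM about C: R_B^{BC}·4.5 = 267.1 + 45.13, so R_B^{BC} = 69.38 kN and R_C = 195.5 − 69.38 = 126.1 kN.
R_B = 9.402 + 69.38 = 78.78 kN.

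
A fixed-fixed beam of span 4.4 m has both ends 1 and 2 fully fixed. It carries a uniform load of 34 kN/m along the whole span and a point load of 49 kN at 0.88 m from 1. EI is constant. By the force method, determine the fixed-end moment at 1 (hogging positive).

Release both end moments; the primary structure is a simply-supported span 12 with redundants M_1 and M_2.
On the primary (simply-supported) span, the end slopes from the loading are:
  at 1: UDL 34: wL³/(24EI) = 120.7/EI
  at 2: UDL 34: wL³/(24EI) = 120.7/EI
  at 1: point load 49 at a = 0.88: Pab(L + b)/(6LEI) = 45.53/EI
  at 2: point load 49 at a = 0.88: Pab(L + a)/(6LEI) = 30.36/EI
  θ_10 = 166.2/EI,  θ_20 = 151/EI
Flexibility coefficients: a unit moment at one end gives L/(3EI) there and L/(6EI) at the far end, so f₁₁ = f₂₂ = 1.467/EI and f₁₂ = f₂₁ = 0.7333/EI.
Compatibility — zero rotation at each built-in end:
  1.467 M_1 + 0.7333 M_2 = 166.2
  0.7333 M_1 + 1.467 M_2 = 151
Solving the pair gives M_1 = 82.45 kN·m and M_2 = 61.75 kN·m (hogging).

M_1 = 82.45 kN·m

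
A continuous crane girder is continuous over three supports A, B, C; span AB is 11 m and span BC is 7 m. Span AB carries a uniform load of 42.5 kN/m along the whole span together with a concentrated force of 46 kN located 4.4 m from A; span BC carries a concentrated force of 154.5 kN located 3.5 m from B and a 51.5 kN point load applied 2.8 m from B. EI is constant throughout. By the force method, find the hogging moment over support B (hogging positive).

M_B = 550.6 kN·m

Take M_B as the redundant. Released structure: two simple spans AB and BC with a hinge at B.
End slopes at the hinge B, treating each span as simply supported:
  span AB: UDL 42.5: wL³/(24EI) = 2357/EI
  span AB: point load 46 at a = 4.4: Pab(L + a)/(6LEI) = 311.7/EI
  span BC: point load 154.5 at a = 3.5: Pab(L + b)/(6LEI) = 473.2/EI
  span BC: point load 51.5 at a = 2.8: Pab(L + b)/(6LEI) = 161.5/EI
  relative rotation θ_0 = (2669 + 634.7)/EI = 3303/EI
A unit hogging moment at B produces rotation L₁/(3EI) + L₂/(3EI) = 6/EI.
Slope continuity at B: θ_0 = M_B·6/EI, so M_B = 3303/6 = 550.6 kN·m (hogging).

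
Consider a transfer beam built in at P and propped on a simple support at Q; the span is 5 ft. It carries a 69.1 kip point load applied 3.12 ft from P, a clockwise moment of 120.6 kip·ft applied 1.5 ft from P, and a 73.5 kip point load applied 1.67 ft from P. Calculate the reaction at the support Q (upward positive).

R_Q = 61.35 kip

Remove the prop at Q; the released (primary) structure is a cantilever built in at P.
Free-end deflection of the primary structure under the applied loading (downward +):
  point load 69.1 at a = 3.12: Pa²(3L − a)/(6EI) = 1332/EI
  clockwise couple 120.6 at a = 1.5: M₀a(2L − a)/(2EI) = 768.8/EI
  point load 73.5 at a = 1.67: Pa²(3L − a)/(6EI) = 455.4/EI
  δ_0 = 2556/EI
Tip deflection under a unit load at Q: L³/(3EI) = 41.67/EI.
Compatibility at Q: δ_0 − R_Q·δ_{QQ} = 0, so R_Q = 2556/41.67 = 61.35 kip.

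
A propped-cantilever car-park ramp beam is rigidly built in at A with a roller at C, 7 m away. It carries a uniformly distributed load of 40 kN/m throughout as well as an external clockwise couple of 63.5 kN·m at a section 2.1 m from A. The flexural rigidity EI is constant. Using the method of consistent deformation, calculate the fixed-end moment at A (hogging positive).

M_A = 259.9 kN·m

Take the reaction at C as the redundant and release it; the primary structure is a cantilever fixed at A.
Deflection at C on the released cantilever, summing each load's contribution:
  UDL 40: wL⁴/(8EI) = 12005/EI
  clockwise couple 63.5 at a = 2.1: M₀a(2L − a)/(2EI) = 793.4/EI
  δ_0 = 12798/EI
Flexibility coefficient — unit upward force at C: δ_{CC} = L³/(3EI) = 114.3/EI.
Compatibility at C: δ_0 − R_C·δ_{CC} = 0, so R_C = 12798/114.3 = 111.9 kN.
Moment equilibrium about A: M_A = Σ(load moments about A) − R_C·L = 1044 − 111.9×7 = 259.9 kN·m.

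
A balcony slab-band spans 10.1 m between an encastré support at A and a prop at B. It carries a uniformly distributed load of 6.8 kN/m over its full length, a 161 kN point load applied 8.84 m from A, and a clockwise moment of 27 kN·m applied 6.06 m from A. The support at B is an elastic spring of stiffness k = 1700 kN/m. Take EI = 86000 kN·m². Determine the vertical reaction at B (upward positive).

Choose R_B as the redundant. The primary structure is the cantilever fixed at A.
Primary-structure tip deflection at B by superposition:
  UDL 6.8: wL⁴/(8EI) = 8845/EI
  point load 161 at a = 8.84: Pa²(3L − a)/(6EI) = 45000/EI
  clockwise couple 27 at a = 6.06: M₀a(2L − a)/(2EI) = 1157/EI
  δ_0 = 55002/EI
Tip deflection under a unit load at B: L³/(3EI) = 343.4/EI.
With EI = 86000 kN·m²: δ_0 = 0.63955 m and δ_{BB} = 0.003993 m/kN.
Compatibility — the spring shortens by R_B/k under the reaction it provides: δ_0 − R_B·δ_{BB} = R_B/k. With 1/k = 0.000588 m/kN, R_B = δ_0 / (δ_{BB} + 1/k) = 0.63955 / (0.003993 + 0.000588) = 139.6 kN.

R_B = 139.6 kN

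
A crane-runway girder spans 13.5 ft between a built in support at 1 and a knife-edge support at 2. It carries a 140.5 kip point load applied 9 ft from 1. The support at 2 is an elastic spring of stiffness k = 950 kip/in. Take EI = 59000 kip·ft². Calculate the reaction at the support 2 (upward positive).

R_2 = 72.39 kip

Take the reaction at 2 as the redundant and release it; the primary structure is a cantilever fixed at 1.
Primary-structure tip deflection at 2 by superposition:
  point load 140.5 at a = 9: Pa²(3L − a)/(6EI) = 59748/EI
Tip deflection under a unit load at 2: L³/(3EI) = 820.1/EI.
With EI = 59000 kip·ft²: δ_0 = 1.0127 ft and δ_{22} = 0.0139 ft/kip.
Compatibility — the spring shortens by R_2/k under the reaction it provides: δ_0 − R_2·δ_{22} = R_2/k. With 1/k = 1/(950×12) ft/kip = 0.000088 ft/kip, R_2 = δ_0 / (δ_{22} + 1/k) = 1.0127 / (0.0139 + 0.000088) = 72.39 kip.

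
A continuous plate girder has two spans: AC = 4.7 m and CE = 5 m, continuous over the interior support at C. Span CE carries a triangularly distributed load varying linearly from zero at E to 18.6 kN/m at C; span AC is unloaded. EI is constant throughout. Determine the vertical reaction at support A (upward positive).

Release continuity at C by inserting a hinge; the redundant is the internal moment M_C. The primary structure is two simply-supported spans AC and CE.
Discontinuity in slope at C on the released structure — sum the simple-span end rotations:
  span CE: triangular load, peak 18.6: w₀L³/(45EI) = 51.67/EI
  relative rotation θ_0 = (0 + 51.67)/EI = 51.67/EI
A unit hogging moment at C produces rotation L₁/(3EI) + L₂/(3EI) = 3.233/EI.
Compatibility: M_C·(L₁+L₂)/(3EI) = θ_0, giving M_C = 15.98 kN·m (hogging).
Span AC, ΣM about A with M_C applied at C: R_C^{AC}·4.7 = 0 + 15.98, so R_C^{AC} = 3.4 kN and R_A = 0 − 3.4 = -3.4 kN.

R_A = -3.4 kN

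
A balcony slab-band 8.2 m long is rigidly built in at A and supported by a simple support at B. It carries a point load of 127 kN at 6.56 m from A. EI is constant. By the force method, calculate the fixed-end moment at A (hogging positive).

M_A = 99.97 kN·m

Take the reaction at B as the redundant and release it; the primary structure is a cantilever fixed at A.
Downward deflection at the released point B due to the loads:
  point load 127 at a = 6.56: Pa²(3L − a)/(6EI) = 16432/EI
Tip deflection under a unit load at B: L³/(3EI) = 183.8/EI.
Compatibility at B: δ_0 − R_B·δ_{BB} = 0, so R_B = 16432/183.8 = 89.41 kN.
Moment equilibrium about A: M_A = Σ(load moments about A) − R_B·L = 833.1 − 89.41×8.2 = 99.97 kN·m.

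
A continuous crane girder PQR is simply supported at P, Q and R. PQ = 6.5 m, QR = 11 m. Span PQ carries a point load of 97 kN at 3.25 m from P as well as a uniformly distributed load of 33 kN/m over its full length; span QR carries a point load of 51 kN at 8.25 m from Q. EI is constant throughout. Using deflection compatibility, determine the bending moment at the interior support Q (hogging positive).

M_Q = 150 kN·m

Insert a hinge at Q; M_Q is the redundant, and each span becomes simply supported.
Discontinuity in slope at Q on the released structure — sum the simple-span end rotations:
  span PQ: point load 97 at a = 3.25: Pab(L + a)/(6LEI) = 256.1/EI
  span PQ: UDL 33: wL³/(24EI) = 377.6/EI
  span QR: point load 51 at a = 8.25: Pab(L + b)/(6LEI) = 241.1/EI
  relative rotation θ_0 = (633.8 + 241.1)/EI = 874.8/EI
A unit hogging moment at Q produces rotation L₁/(3EI) + L₂/(3EI) = 5.833/EI.
Compatibility: M_Q·(L₁+L₂)/(3EI) = θ_0, giving M_Q = 150 kN·m (hogging).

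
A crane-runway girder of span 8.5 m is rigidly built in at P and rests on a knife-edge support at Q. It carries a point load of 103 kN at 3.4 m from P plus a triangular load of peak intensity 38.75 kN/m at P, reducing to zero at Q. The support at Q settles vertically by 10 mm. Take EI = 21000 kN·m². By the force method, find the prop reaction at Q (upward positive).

Release the roller at Q. Primary structure: cantilever fixed at P.
Deflection at Q on the released cantilever, summing each load's contribution:
  point load 103 at a = 3.4: Pa²(3L − a)/(6EI) = 4386/EI
  triangular load, peak 38.75 at the fixed end: w₀L⁴/(30EI) = 6743/EI
  δ_0 = 11128/EI
Tip deflection under a unit load at Q: L³/(3EI) = 204.7/EI.
With EI = 21000 kN·m²: δ_0 = 0.52992 m and δ_{QQ} = 0.009748 m/kN.
Compatibility — the beam at Q must follow the support down by 0.01 m: δ_0 − R_Q·δ_{QQ} = 0.01, so R_Q = (0.52992 − 0.01)/0.009748 = 53.34 kN.

R_Q = 53.34 kN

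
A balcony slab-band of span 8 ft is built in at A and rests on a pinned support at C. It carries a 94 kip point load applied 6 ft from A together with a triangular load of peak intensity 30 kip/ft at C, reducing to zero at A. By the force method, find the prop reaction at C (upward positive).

R_C = 125.5 kip

Release the roller at C. Primary structure: cantilever fixed at A.
Deflection at C on the released cantilever, summing each load's contribution:
  point load 94 at a = 6: Pa²(3L − a)/(6EI) = 10152/EI
  triangular load, peak 30 at the free end: 11w₀L⁴/(120EI) = 11264/EI
  δ_0 = 21416/EI
Tip deflection under a unit load at C: L³/(3EI) = 170.7/EI.
Compatibility at C: δ_0 − R_C·δ_{CC} = 0, so R_C = 21416/170.7 = 125.5 kip.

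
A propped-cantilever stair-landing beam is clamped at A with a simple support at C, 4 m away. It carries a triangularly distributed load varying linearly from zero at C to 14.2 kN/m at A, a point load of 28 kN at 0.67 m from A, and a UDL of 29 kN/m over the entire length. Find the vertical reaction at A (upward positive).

Release the roller at C. Primary structure: cantilever fixed at A.
Downward deflection at the released point C due to the loads:
  triangular load, peak 14.2 at the fixed end: w₀L⁴/(30EI) = 121.2/EI
  point load 28 at a = 0.67: Pa²(3L − a)/(6EI) = 23.73/EI
  UDL 29: wL⁴/(8EI) = 928/EI
  δ_0 = 1073/EI
Tip deflection under a unit load at C: L³/(3EI) = 21.33/EI.
The prop prevents deflection at C: R_C = δ_0/δ_{CC} = 1073/21.33 = 50.29 kN.
Vertical equilibrium: R_A = ΣP − R_C = 172.4 − 50.29 = 122.1 kN.

R_A = 122.1 kN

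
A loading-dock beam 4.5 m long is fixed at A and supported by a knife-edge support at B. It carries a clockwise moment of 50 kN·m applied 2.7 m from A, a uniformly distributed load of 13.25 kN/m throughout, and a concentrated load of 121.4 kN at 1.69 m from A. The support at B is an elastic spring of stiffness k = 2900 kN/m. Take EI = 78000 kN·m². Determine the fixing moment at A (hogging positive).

Choose R_B as the redundant. The primary structure is the cantilever fixed at A.
Deflection at B on the released cantilever, summing each load's contribution:
  clockwise couple 50 at a = 2.7: M₀a(2L − a)/(2EI) = 425.2/EI
  UDL 13.25: wL⁴/(8EI) = 679.2/EI
  point load 121.4 at a = 1.69: Pa²(3L − a)/(6EI) = 682.5/EI
  δ_0 = 1787/EI
Tip deflection under a unit load at B: L³/(3EI) = 30.38/EI.
With EI = 78000 kN·m²: δ_0 = 0.022909 m and δ_{BB} = 0.000389 m/kN.
Compatibility — the spring shortens by R_B/k under the reaction it provides: δ_0 − R_B·δ_{BB} = R_B/k. With 1/k = 0.000345 m/kN, R_B = δ_0 / (δ_{BB} + 1/k) = 0.022909 / (0.000389 + 0.000345) = 31.2 kN.
Moment equilibrium about A: M_A = Σ(load moments about A) − R_B·L = 389.3 − 31.2×4.5 = 248.9 kN·m.

M_A = 248.9 kN·m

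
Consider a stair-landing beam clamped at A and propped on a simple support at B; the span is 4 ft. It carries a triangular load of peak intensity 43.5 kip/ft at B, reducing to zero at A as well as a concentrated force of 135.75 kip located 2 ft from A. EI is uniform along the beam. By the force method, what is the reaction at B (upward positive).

R_B = 90.27 kip

Release the roller at B. Primary structure: cantilever fixed at A.
Downward deflection at the released point B due to the loads:
  triangular load, peak 43.5 at the free end: 11w₀L⁴/(120EI) = 1021/EI
  point load 135.75 at a = 2: Pa²(3L − a)/(6EI) = 905/EI
  δ_0 = 1926/EI
Tip deflection under a unit load at B: L³/(3EI) = 21.33/EI.
Compatibility at B: δ_0 − R_B·δ_{BB} = 0, so R_B = 1926/21.33 = 90.27 kip.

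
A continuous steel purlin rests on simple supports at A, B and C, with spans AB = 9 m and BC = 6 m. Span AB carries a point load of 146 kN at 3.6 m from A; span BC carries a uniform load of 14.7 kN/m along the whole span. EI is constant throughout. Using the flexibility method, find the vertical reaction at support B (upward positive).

R_B = 146.6 kN

Insert a hinge at B; M_B is the redundant, and each span becomes simply supported.
Rotations at B on the released spans (each span's end-slope, ×1/EI):
  span AB: point load 146 at a = 3.6: Pab(L + a)/(6LEI) = 662.3/EI
  span BC: UDL 14.7: wL³/(24EI) = 132.3/EI
  relative rotation θ_0 = (662.3 + 132.3)/EI = 794.6/EI
A unit hogging moment at B produces rotation L₁/(3EI) + L₂/(3EI) = 5/EI.
Slope continuity at B: θ_0 = M_B·5/EI, so M_B = 794.6/5 = 158.9 kN·m (hogging).
Span AB, ΣM about A with M_B applied at B: R_B^{AB}·9 = 525.6 + 158.9, so R_B^{AB} = 76.06 kN and R_A = 146 − 76.06 = 69.94 kN.
Span BC, ΣM about C: R_B^{BC}·6 = 264.6 + 158.9, so R_B^{BC} = 70.59 kN and R_C = 88.2 − 70.59 = 17.61 kN.
R_B = 76.06 + 70.59 = 146.6 kN.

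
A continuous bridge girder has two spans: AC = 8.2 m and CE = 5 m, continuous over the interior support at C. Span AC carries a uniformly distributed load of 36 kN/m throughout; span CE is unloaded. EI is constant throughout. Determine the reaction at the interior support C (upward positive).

R_C = 208.1 kN

Take M_C as the redundant. Released structure: two simple spans AC and CE with a hinge at C.
Rotations at C on the released spans (each span's end-slope, ×1/EI):
  span AC: UDL 36: wL³/(24EI) = 827.1/EI
  relative rotation θ_0 = (827.1 + 0)/EI = 827.1/EI
A unit hogging moment at C produces rotation L₁/(3EI) + L₂/(3EI) = 4.4/EI.
Compatibility: M_C·(L₁+L₂)/(3EI) = θ_0, giving M_C = 188 kN·m (hogging).
Span AC, ΣM about A with M_C applied at C: R_C^{AC}·8.2 = 1210 + 188, so R_C^{AC} = 170.5 kN and R_A = 295.2 − 170.5 = 124.7 kN.
Span CE, ΣM about E: R_C^{CE}·5 = 0 + 188, so R_C^{CE} = 37.59 kN and R_E = 0 − 37.59 = -37.59 kN.
R_C = 170.5 + 37.59 = 208.1 kN.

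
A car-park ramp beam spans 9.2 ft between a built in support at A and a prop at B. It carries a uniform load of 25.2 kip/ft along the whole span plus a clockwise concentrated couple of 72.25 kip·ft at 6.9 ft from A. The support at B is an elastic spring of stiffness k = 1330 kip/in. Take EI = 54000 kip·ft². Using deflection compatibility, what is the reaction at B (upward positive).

Take the reaction at B as the redundant and release it; the primary structure is a cantilever fixed at A.
Deflection at B on the released cantilever, summing each load's contribution:
  UDL 25.2: wL⁴/(8EI) = 22566/EI
  clockwise couple 72.25 at a = 6.9: M₀a(2L − a)/(2EI) = 2867/EI
  δ_0 = 25433/EI
Flexibility coefficient — unit upward force at B: δ_{BB} = L³/(3EI) = 259.6/EI.
With EI = 54000 kip·ft²: δ_0 = 0.47098 ft and δ_{BB} = 0.004807 ft/kip.
Compatibility — the spring shortens by R_B/k under the reaction it provides: δ_0 − R_B·δ_{BB} = R_B/k. With 1/k = 1/(1330×12) ft/kip = 0.000063 ft/kip, R_B = δ_0 / (δ_{BB} + 1/k) = 0.47098 / (0.004807 + 0.000063) = 96.72 kip.

R_B = 96.72 kip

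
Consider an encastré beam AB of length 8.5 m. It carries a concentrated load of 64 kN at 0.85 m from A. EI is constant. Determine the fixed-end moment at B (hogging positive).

Release both end moments; the primary structure is a simply-supported span AB with redundants M_A and M_B.
Simple-span end rotations at A and B under the given loads:
  at A: point load 64 at a = 0.85: Pab(L + b)/(6LEI) = 131.8/EI
  at B: point load 64 at a = 0.85: Pab(L + a)/(6LEI) = 76.3/EI
  θ_A0 = 131.8/EI,  θ_B0 = 76.3/EI
Flexibility coefficients: a unit moment at one end gives L/(3EI) there and L/(6EI) at the far end, so f₁₁ = f₂₂ = 2.833/EI and f₁₂ = f₂₁ = 1.417/EI.
Compatibility — zero rotation at each built-in end:
  2.833 M_A + 1.417 M_B = 131.8
  1.417 M_A + 2.833 M_B = 76.3
Solving the pair gives M_A = 44.06 kN·m and M_B = 4.896 kN·m (hogging).

M_B = 4.896 kN·m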